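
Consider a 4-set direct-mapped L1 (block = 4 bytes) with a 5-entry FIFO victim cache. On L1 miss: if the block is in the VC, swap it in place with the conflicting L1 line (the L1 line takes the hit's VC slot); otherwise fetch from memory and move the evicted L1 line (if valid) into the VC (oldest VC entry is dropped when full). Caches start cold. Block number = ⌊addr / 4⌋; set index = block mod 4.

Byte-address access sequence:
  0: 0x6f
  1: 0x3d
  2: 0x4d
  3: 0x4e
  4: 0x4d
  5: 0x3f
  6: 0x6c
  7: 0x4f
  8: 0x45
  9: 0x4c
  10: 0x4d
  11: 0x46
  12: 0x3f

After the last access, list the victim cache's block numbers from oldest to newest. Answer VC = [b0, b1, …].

VC = [19, 27]

0: 0x6f (blk 27, set 3) → MISS  vc=[]
1: 0x3d (blk 15, set 3) → MISS  vc=[27]
2: 0x4d (blk 19, set 3) → MISS  vc=[27, 15]
3: 0x4e (blk 19, set 3) → L1-HIT  vc=[27, 15]
4: 0x4d (blk 19, set 3) → L1-HIT  vc=[27, 15]
5: 0x3f (blk 15, set 3) → VC-HIT  vc=[27, 19]
6: 0x6c (blk 27, set 3) → VC-HIT  vc=[15, 19]
7: 0x4f (blk 19, set 3) → VC-HIT  vc=[15, 27]
8: 0x45 (blk 17, set 1) → MISS  vc=[15, 27]
9: 0x4c (blk 19, set 3) → L1-HIT  vc=[15, 27]
10: 0x4d (blk 19, set 3) → L1-HIT  vc=[15, 27]
11: 0x46 (blk 17, set 1) → L1-HIT  vc=[15, 27]
12: 0x3f (blk 15, set 3) → VC-HIT  vc=[19, 27]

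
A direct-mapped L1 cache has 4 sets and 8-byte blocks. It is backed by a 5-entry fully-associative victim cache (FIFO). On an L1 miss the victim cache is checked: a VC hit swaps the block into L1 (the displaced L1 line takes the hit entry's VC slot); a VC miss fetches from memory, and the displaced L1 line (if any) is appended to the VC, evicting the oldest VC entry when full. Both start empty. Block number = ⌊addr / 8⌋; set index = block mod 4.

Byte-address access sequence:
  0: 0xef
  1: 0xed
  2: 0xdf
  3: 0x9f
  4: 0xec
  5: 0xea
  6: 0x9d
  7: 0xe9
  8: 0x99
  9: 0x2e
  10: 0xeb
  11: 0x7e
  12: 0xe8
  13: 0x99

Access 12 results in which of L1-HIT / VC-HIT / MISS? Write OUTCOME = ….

OUTCOME = L1-HIT

  [0] addr=0xef blk=29 s=1: MISS | VC []
  [1] addr=0xed blk=29 s=1: L1-HIT | VC []
  [2] addr=0xdf blk=27 s=3: MISS | VC []
  [3] addr=0x9f blk=19 s=3: MISS | VC [27]
  [4] addr=0xec blk=29 s=1: L1-HIT | VC [27]
  [5] addr=0xea blk=29 s=1: L1-HIT | VC [27]
  [6] addr=0x9d blk=19 s=3: L1-HIT | VC [27]
  [7] addr=0xe9 blk=29 s=1: L1-HIT | VC [27]
  [8] addr=0x99 blk=19 s=3: L1-HIT | VC [27]
  [9] addr=0x2e blk=5 s=1: MISS | VC [27, 29]
  [10] addr=0xeb blk=29 s=1: VC-HIT | VC [27, 5]
  [11] addr=0x7e blk=15 s=3: MISS | VC [27, 5, 19]
  [12] addr=0xe8 blk=29 s=1: L1-HIT | VC [27, 5, 19]
  [13] addr=0x99 blk=19 s=3: VC-HIT | VC [27, 5, 15]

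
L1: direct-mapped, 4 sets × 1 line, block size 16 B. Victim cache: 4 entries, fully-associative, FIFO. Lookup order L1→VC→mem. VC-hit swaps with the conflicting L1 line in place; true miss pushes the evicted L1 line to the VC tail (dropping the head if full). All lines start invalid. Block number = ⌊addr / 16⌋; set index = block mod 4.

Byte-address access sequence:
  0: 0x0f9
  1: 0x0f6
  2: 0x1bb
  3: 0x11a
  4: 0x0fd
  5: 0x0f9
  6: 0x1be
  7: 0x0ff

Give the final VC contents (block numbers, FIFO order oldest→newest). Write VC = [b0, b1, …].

VC = [27]

0: 0xf9 (blk 15, set 3) → MISS  vc=[]
1: 0xf6 (blk 15, set 3) → L1-HIT  vc=[]
2: 0x1bb (blk 27, set 3) → MISS  vc=[15]
3: 0x11a (blk 17, set 1) → MISS  vc=[15]
4: 0xfd (blk 15, set 3) → VC-HIT  vc=[27]
5: 0xf9 (blk 15, set 3) → L1-HIT  vc=[27]
6: 0x1be (blk 27, set 3) → VC-HIT  vc=[15]
7: 0xff (blk 15, set 3) → VC-HIT  vc=[27]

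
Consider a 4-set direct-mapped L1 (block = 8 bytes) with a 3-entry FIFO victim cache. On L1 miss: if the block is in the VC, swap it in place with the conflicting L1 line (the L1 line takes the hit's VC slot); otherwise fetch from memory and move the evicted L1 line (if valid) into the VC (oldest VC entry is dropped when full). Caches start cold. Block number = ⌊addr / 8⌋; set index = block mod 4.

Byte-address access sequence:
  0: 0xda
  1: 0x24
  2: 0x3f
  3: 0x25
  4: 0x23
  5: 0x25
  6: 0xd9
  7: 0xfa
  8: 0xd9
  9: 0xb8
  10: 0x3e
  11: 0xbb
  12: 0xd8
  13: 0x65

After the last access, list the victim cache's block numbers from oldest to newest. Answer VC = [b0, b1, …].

0: 0xda (blk 27, set 3) → MISS  vc=[]
1: 0x24 (blk 4, set 0) → MISS  vc=[]
2: 0x3f (blk 7, set 3) → MISS  vc=[27]
3: 0x25 (blk 4, set 0) → L1-HIT  vc=[27]
4: 0x23 (blk 4, set 0) → L1-HIT  vc=[27]
5: 0x25 (blk 4, set 0) → L1-HIT  vc=[27]
6: 0xd9 (blk 27, set 3) → VC-HIT  vc=[7]
7: 0xfa (blk 31, set 3) → MISS  vc=[7, 27]
8: 0xd9 (blk 27, set 3) → VC-HIT  vc=[7, 31]
9: 0xb8 (blk 23, set 3) → MISS  vc=[7, 31, 27]
10: 0x3e (blk 7, set 3) → VC-HIT  vc=[23, 31, 27]
11: 0xbb (blk 23, set 3) → VC-HIT  vc=[7, 31, 27]
12: 0xd8 (blk 27, set 3) → VC-HIT  vc=[7, 31, 23]
13: 0x65 (blk 12, set 0) → MISS  vc=[31, 23, 4]

VC = [31, 23, 4]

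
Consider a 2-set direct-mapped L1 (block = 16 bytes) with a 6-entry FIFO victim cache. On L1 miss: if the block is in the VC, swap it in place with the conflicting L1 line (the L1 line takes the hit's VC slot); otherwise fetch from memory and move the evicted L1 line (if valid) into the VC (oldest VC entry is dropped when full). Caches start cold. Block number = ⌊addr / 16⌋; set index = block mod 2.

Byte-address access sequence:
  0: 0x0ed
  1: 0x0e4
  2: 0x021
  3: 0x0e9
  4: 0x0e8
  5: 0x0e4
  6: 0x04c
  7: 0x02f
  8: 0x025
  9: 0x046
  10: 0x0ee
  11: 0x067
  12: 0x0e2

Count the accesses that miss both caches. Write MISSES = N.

MISSES = 4

#0 0xed→b14/s0 MISS; vc=[]
#1 0xe4→b14/s0 L1-HIT; vc=[]
#2 0x21→b2/s0 MISS; vc=[14]
#3 0xe9→b14/s0 VC-HIT; vc=[2]
#4 0xe8→b14/s0 L1-HIT; vc=[2]
#5 0xe4→b14/s0 L1-HIT; vc=[2]
#6 0x4c→b4/s0 MISS; vc=[2,14]
#7 0x2f→b2/s0 VC-HIT; vc=[4,14]
#8 0x25→b2/s0 L1-HIT; vc=[4,14]
#9 0x46→b4/s0 VC-HIT; vc=[2,14]
#10 0xee→b14/s0 VC-HIT; vc=[2,4]
#11 0x67→b6/s0 MISS; vc=[2,4,14]
#12 0xe2→b14/s0 VC-HIT; vc=[2,4,6]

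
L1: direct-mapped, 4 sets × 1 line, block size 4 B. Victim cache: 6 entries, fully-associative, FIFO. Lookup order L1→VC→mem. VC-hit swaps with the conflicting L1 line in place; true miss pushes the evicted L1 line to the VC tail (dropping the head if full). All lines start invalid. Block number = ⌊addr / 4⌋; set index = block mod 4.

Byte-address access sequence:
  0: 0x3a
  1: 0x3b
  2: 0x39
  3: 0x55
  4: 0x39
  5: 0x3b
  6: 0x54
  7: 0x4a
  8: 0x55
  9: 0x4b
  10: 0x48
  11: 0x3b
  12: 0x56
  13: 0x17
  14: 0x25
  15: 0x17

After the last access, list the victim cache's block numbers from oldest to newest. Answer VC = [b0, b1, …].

0: 0x3a (blk 14, set 2) → MISS  vc=[]
1: 0x3b (blk 14, set 2) → L1-HIT  vc=[]
2: 0x39 (blk 14, set 2) → L1-HIT  vc=[]
3: 0x55 (blk 21, set 1) → MISS  vc=[]
4: 0x39 (blk 14, set 2) → L1-HIT  vc=[]
5: 0x3b (blk 14, set 2) → L1-HIT  vc=[]
6: 0x54 (blk 21, set 1) → L1-HIT  vc=[]
7: 0x4a (blk 18, set 2) → MISS  vc=[14]
8: 0x55 (blk 21, set 1) → L1-HIT  vc=[14]
9: 0x4b (blk 18, set 2) → L1-HIT  vc=[14]
10: 0x48 (blk 18, set 2) → L1-HIT  vc=[14]
11: 0x3b (blk 14, set 2) → VC-HIT  vc=[18]
12: 0x56 (blk 21, set 1) → L1-HIT  vc=[18]
13: 0x17 (blk 5, set 1) → MISS  vc=[18, 21]
14: 0x25 (blk 9, set 1) → MISS  vc=[18, 21, 5]
15: 0x17 (blk 5, set 1) → VC-HIT  vc=[18, 21, 9]

VC = [18, 21, 9]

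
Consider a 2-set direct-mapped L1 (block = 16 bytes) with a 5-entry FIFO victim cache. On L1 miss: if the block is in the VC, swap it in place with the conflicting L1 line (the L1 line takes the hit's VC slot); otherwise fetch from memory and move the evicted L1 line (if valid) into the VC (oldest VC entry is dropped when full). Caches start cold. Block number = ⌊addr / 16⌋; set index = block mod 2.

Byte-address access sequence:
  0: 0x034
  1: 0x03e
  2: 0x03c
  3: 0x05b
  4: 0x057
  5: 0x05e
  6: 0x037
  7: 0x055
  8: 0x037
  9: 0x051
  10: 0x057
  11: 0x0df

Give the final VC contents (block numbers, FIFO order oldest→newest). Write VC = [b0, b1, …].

  [0] addr=0x34 blk=3 s=1: MISS | VC []
  [1] addr=0x3e blk=3 s=1: L1-HIT | VC []
  [2] addr=0x3c blk=3 s=1: L1-HIT | VC []
  [3] addr=0x5b blk=5 s=1: MISS | VC [3]
  [4] addr=0x57 blk=5 s=1: L1-HIT | VC [3]
  [5] addr=0x5e blk=5 s=1: L1-HIT | VC [3]
  [6] addr=0x37 blk=3 s=1: VC-HIT | VC [5]
  [7] addr=0x55 blk=5 s=1: VC-HIT | VC [3]
  [8] addr=0x37 blk=3 s=1: VC-HIT | VC [5]
  [9] addr=0x51 blk=5 s=1: VC-HIT | VC [3]
  [10] addr=0x57 blk=5 s=1: L1-HIT | VC [3]
  [11] addr=0xdf blk=13 s=1: MISS | VC [3, 5]

VC = [3, 5]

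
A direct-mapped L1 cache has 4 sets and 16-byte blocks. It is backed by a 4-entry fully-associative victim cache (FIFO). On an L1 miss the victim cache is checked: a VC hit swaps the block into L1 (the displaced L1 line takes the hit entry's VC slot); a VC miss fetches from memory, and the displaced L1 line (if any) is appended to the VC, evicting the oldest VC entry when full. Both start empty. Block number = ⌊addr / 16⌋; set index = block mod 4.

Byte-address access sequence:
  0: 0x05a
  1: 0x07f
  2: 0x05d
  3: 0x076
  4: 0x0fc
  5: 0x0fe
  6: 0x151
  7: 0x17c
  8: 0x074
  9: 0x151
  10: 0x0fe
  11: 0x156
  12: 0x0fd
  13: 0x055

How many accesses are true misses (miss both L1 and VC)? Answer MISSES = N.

#0 0x5a→b5/s1 MISS; vc=[]
#1 0x7f→b7/s3 MISS; vc=[]
#2 0x5d→b5/s1 L1-HIT; vc=[]
#3 0x76→b7/s3 L1-HIT; vc=[]
#4 0xfc→b15/s3 MISS; vc=[7]
#5 0xfe→b15/s3 L1-HIT; vc=[7]
#6 0x151→b21/s1 MISS; vc=[7,5]
#7 0x17c→b23/s3 MISS; vc=[7,5,15]
#8 0x74→b7/s3 VC-HIT; vc=[23,5,15]
#9 0x151→b21/s1 L1-HIT; vc=[23,5,15]
#10 0xfe→b15/s3 VC-HIT; vc=[23,5,7]
#11 0x156→b21/s1 L1-HIT; vc=[23,5,7]
#12 0xfd→b15/s3 L1-HIT; vc=[23,5,7]
#13 0x55→b5/s1 VC-HIT; vc=[23,21,7]

MISSES = 5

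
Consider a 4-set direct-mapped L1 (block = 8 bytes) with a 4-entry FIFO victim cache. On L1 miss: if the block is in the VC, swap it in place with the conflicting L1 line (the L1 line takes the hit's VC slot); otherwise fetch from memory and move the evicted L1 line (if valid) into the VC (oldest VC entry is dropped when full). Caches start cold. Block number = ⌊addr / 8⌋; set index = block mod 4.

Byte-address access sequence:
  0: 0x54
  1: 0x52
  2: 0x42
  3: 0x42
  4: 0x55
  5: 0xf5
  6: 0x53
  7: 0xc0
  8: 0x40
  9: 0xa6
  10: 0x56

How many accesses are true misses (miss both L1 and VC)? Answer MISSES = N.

MISSES = 5

0: 0x54 (blk 10, set 2) → MISS  vc=[]
1: 0x52 (blk 10, set 2) → L1-HIT  vc=[]
2: 0x42 (blk 8, set 0) → MISS  vc=[]
3: 0x42 (blk 8, set 0) → L1-HIT  vc=[]
4: 0x55 (blk 10, set 2) → L1-HIT  vc=[]
5: 0xf5 (blk 30, set 2) → MISS  vc=[10]
6: 0x53 (blk 10, set 2) → VC-HIT  vc=[30]
7: 0xc0 (blk 24, set 0) → MISS  vc=[30, 8]
8: 0x40 (blk 8, set 0) → VC-HIT  vc=[30, 24]
9: 0xa6 (blk 20, set 0) → MISS  vc=[30, 24, 8]
10: 0x56 (blk 10, set 2) → L1-HIT  vc=[30, 24, 8]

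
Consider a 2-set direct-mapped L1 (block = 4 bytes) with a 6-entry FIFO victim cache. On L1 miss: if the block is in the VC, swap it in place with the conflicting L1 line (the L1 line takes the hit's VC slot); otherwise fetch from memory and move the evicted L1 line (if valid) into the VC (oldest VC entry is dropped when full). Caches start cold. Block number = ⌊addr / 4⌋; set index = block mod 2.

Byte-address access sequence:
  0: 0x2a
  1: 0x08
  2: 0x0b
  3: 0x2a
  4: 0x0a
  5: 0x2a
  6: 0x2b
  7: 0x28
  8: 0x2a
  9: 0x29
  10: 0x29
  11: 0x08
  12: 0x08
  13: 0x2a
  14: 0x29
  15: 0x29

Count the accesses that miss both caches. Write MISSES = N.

#0 0x2a→b10/s0 MISS; vc=[]
#1 0x8→b2/s0 MISS; vc=[10]
#2 0xb→b2/s0 L1-HIT; vc=[10]
#3 0x2a→b10/s0 VC-HIT; vc=[2]
#4 0xa→b2/s0 VC-HIT; vc=[10]
#5 0x2a→b10/s0 VC-HIT; vc=[2]
#6 0x2b→b10/s0 L1-HIT; vc=[2]
#7 0x28→b10/s0 L1-HIT; vc=[2]
#8 0x2a→b10/s0 L1-HIT; vc=[2]
#9 0x29→b10/s0 L1-HIT; vc=[2]
#10 0x29→b10/s0 L1-HIT; vc=[2]
#11 0x8→b2/s0 VC-HIT; vc=[10]
#12 0x8→b2/s0 L1-HIT; vc=[10]
#13 0x2a→b10/s0 VC-HIT; vc=[2]
#14 0x29→b10/s0 L1-HIT; vc=[2]
#15 0x29→b10/s0 L1-HIT; vc=[2]

MISSES = 2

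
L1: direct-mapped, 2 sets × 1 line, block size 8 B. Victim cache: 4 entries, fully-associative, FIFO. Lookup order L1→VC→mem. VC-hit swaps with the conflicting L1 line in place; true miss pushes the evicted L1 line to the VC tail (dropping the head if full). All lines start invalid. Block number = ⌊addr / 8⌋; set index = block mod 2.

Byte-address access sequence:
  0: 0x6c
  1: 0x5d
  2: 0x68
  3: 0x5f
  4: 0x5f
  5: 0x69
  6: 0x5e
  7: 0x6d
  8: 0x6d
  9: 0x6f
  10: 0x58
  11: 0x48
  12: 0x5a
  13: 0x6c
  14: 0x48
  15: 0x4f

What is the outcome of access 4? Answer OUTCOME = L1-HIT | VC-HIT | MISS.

  [0] addr=0x6c blk=13 s=1: MISS | VC []
  [1] addr=0x5d blk=11 s=1: MISS | VC [13]
  [2] addr=0x68 blk=13 s=1: VC-HIT | VC [11]
  [3] addr=0x5f blk=11 s=1: VC-HIT | VC [13]
  [4] addr=0x5f blk=11 s=1: L1-HIT | VC [13]
  [5] addr=0x69 blk=13 s=1: VC-HIT | VC [11]
  [6] addr=0x5e blk=11 s=1: VC-HIT | VC [13]
  [7] addr=0x6d blk=13 s=1: VC-HIT | VC [11]
  [8] addr=0x6d blk=13 s=1: L1-HIT | VC [11]
  [9] addr=0x6f blk=13 s=1: L1-HIT | VC [11]
  [10] addr=0x58 blk=11 s=1: VC-HIT | VC [13]
  [11] addr=0x48 blk=9 s=1: MISS | VC [13, 11]
  [12] addr=0x5a blk=11 s=1: VC-HIT | VC [13, 9]
  [13] addr=0x6c blk=13 s=1: VC-HIT | VC [11, 9]
  [14] addr=0x48 blk=9 s=1: VC-HIT | VC [11, 13]
  [15] addr=0x4f blk=9 s=1: L1-HIT | VC [11, 13]

OUTCOME = L1-HIT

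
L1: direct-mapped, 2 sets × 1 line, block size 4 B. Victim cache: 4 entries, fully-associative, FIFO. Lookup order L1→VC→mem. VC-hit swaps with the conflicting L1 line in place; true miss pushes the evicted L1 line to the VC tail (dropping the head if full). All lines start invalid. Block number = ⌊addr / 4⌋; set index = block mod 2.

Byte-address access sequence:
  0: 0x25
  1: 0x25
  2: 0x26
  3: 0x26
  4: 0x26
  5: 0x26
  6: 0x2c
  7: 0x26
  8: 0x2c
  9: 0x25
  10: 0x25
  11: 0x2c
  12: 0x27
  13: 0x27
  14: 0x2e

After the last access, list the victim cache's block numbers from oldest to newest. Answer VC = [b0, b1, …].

0: 0x25 (blk 9, set 1) → MISS  vc=[]
1: 0x25 (blk 9, set 1) → L1-HIT  vc=[]
2: 0x26 (blk 9, set 1) → L1-HIT  vc=[]
3: 0x26 (blk 9, set 1) → L1-HIT  vc=[]
4: 0x26 (blk 9, set 1) → L1-HIT  vc=[]
5: 0x26 (blk 9, set 1) → L1-HIT  vc=[]
6: 0x2c (blk 11, set 1) → MISS  vc=[9]
7: 0x26 (blk 9, set 1) → VC-HIT  vc=[11]
8: 0x2c (blk 11, set 1) → VC-HIT  vc=[9]
9: 0x25 (blk 9, set 1) → VC-HIT  vc=[11]
10: 0x25 (blk 9, set 1) → L1-HIT  vc=[11]
11: 0x2c (blk 11, set 1) → VC-HIT  vc=[9]
12: 0x27 (blk 9, set 1) → VC-HIT  vc=[11]
13: 0x27 (blk 9, set 1) → L1-HIT  vc=[11]
14: 0x2e (blk 11, set 1) → VC-HIT  vc=[9]

VC = [9]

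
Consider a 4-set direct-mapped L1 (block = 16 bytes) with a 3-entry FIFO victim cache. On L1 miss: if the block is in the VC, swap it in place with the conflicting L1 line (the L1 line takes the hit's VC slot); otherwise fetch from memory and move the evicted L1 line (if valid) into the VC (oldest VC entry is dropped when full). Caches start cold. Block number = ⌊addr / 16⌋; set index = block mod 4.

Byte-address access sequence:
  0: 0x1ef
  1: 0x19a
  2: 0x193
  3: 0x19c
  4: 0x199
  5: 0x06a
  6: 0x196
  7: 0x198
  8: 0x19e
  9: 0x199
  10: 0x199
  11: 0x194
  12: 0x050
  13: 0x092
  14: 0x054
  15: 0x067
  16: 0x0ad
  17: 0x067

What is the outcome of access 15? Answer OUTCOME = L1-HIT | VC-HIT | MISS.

  [0] addr=0x1ef blk=30 s=2: MISS | VC []
  [1] addr=0x19a blk=25 s=1: MISS | VC []
  [2] addr=0x193 blk=25 s=1: L1-HIT | VC []
  [3] addr=0x19c blk=25 s=1: L1-HIT | VC []
  [4] addr=0x199 blk=25 s=1: L1-HIT | VC []
  [5] addr=0x6a blk=6 s=2: MISS | VC [30]
  [6] addr=0x196 blk=25 s=1: L1-HIT | VC [30]
  [7] addr=0x198 blk=25 s=1: L1-HIT | VC [30]
  [8] addr=0x19e blk=25 s=1: L1-HIT | VC [30]
  [9] addr=0x199 blk=25 s=1: L1-HIT | VC [30]
  [10] addr=0x199 blk=25 s=1: L1-HIT | VC [30]
  [11] addr=0x194 blk=25 s=1: L1-HIT | VC [30]
  [12] addr=0x50 blk=5 s=1: MISS | VC [30, 25]
  [13] addr=0x92 blk=9 s=1: MISS | VC [30, 25, 5]
  [14] addr=0x54 blk=5 s=1: VC-HIT | VC [30, 25, 9]
  [15] addr=0x67 blk=6 s=2: L1-HIT | VC [30, 25, 9]
  [16] addr=0xad blk=10 s=2: MISS | VC [25, 9, 6]
  [17] addr=0x67 blk=6 s=2: VC-HIT | VC [25, 9, 10]

OUTCOME = L1-HIT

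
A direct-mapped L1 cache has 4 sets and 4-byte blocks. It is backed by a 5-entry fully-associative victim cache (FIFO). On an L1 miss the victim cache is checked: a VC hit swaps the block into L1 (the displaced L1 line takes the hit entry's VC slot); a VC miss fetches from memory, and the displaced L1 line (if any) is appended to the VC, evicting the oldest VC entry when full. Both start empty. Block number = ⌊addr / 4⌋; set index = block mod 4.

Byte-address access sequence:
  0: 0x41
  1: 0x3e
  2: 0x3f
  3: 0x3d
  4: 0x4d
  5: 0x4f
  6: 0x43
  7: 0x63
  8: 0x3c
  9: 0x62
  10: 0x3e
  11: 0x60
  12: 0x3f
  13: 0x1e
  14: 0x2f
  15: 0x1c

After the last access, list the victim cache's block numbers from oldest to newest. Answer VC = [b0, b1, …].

VC = [19, 16, 15, 11]

  [0] addr=0x41 blk=16 s=0: MISS | VC []
  [1] addr=0x3e blk=15 s=3: MISS | VC []
  [2] addr=0x3f blk=15 s=3: L1-HIT | VC []
  [3] addr=0x3d blk=15 s=3: L1-HIT | VC []
  [4] addr=0x4d blk=19 s=3: MISS | VC [15]
  [5] addr=0x4f blk=19 s=3: L1-HIT | VC [15]
  [6] addr=0x43 blk=16 s=0: L1-HIT | VC [15]
  [7] addr=0x63 blk=24 s=0: MISS | VC [15, 16]
  [8] addr=0x3c blk=15 s=3: VC-HIT | VC [19, 16]
  [9] addr=0x62 blk=24 s=0: L1-HIT | VC [19, 16]
  [10] addr=0x3e blk=15 s=3: L1-HIT | VC [19, 16]
  [11] addr=0x60 blk=24 s=0: L1-HIT | VC [19, 16]
  [12] addr=0x3f blk=15 s=3: L1-HIT | VC [19, 16]
  [13] addr=0x1e blk=7 s=3: MISS | VC [19, 16, 15]
  [14] addr=0x2f blk=11 s=3: MISS | VC [19, 16, 15, 7]
  [15] addr=0x1c blk=7 s=3: VC-HIT | VC [19, 16, 15, 11]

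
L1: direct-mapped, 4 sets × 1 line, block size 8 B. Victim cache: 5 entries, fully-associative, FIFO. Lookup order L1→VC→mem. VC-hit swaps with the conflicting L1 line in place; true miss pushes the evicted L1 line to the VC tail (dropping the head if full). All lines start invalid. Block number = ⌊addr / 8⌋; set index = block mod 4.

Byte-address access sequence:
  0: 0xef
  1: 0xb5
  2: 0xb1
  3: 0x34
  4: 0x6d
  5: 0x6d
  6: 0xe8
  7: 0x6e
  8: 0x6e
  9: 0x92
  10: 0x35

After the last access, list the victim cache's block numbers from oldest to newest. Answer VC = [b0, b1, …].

#0 0xef→b29/s1 MISS; vc=[]
#1 0xb5→b22/s2 MISS; vc=[]
#2 0xb1→b22/s2 L1-HIT; vc=[]
#3 0x34→b6/s2 MISS; vc=[22]
#4 0x6d→b13/s1 MISS; vc=[22,29]
#5 0x6d→b13/s1 L1-HIT; vc=[22,29]
#6 0xe8→b29/s1 VC-HIT; vc=[22,13]
#7 0x6e→b13/s1 VC-HIT; vc=[22,29]
#8 0x6e→b13/s1 L1-HIT; vc=[22,29]
#9 0x92→b18/s2 MISS; vc=[22,29,6]
#10 0x35→b6/s2 VC-HIT; vc=[22,29,18]

VC = [22, 29, 18]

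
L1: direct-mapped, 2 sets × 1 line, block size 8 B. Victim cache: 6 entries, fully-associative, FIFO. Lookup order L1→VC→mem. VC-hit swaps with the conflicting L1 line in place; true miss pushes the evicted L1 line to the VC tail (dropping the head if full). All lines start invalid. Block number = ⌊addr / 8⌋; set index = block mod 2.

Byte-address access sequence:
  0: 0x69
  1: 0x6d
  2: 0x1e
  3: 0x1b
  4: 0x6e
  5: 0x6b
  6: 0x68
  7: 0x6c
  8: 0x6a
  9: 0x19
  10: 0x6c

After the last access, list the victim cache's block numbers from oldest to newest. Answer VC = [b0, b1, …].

VC = [3]

0: 0x69 (blk 13, set 1) → MISS  vc=[]
1: 0x6d (blk 13, set 1) → L1-HIT  vc=[]
2: 0x1e (blk 3, set 1) → MISS  vc=[13]
3: 0x1b (blk 3, set 1) → L1-HIT  vc=[13]
4: 0x6e (blk 13, set 1) → VC-HIT  vc=[3]
5: 0x6b (blk 13, set 1) → L1-HIT  vc=[3]
6: 0x68 (blk 13, set 1) → L1-HIT  vc=[3]
7: 0x6c (blk 13, set 1) → L1-HIT  vc=[3]
8: 0x6a (blk 13, set 1) → L1-HIT  vc=[3]
9: 0x19 (blk 3, set 1) → VC-HIT  vc=[13]
10: 0x6c (blk 13, set 1) → VC-HIT  vc=[3]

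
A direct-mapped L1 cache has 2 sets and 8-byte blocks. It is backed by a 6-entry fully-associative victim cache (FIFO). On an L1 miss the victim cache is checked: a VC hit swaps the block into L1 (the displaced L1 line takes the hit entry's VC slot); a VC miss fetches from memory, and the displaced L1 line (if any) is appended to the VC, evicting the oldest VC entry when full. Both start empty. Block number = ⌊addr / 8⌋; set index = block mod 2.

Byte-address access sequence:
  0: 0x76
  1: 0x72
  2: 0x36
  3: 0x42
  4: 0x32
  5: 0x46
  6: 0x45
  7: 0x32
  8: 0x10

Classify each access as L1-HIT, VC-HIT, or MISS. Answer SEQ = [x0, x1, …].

0: 0x76 (blk 14, set 0) → MISS  vc=[]
1: 0x72 (blk 14, set 0) → L1-HIT  vc=[]
2: 0x36 (blk 6, set 0) → MISS  vc=[14]
3: 0x42 (blk 8, set 0) → MISS  vc=[14, 6]
4: 0x32 (blk 6, set 0) → VC-HIT  vc=[14, 8]
5: 0x46 (blk 8, set 0) → VC-HIT  vc=[14, 6]
6: 0x45 (blk 8, set 0) → L1-HIT  vc=[14, 6]
7: 0x32 (blk 6, set 0) → VC-HIT  vc=[14, 8]
8: 0x10 (blk 2, set 0) → MISS  vc=[14, 8, 6]

SEQ = [MISS, L1-HIT, MISS, MISS, VC-HIT, VC-HIT, L1-HIT, VC-HIT, MISS]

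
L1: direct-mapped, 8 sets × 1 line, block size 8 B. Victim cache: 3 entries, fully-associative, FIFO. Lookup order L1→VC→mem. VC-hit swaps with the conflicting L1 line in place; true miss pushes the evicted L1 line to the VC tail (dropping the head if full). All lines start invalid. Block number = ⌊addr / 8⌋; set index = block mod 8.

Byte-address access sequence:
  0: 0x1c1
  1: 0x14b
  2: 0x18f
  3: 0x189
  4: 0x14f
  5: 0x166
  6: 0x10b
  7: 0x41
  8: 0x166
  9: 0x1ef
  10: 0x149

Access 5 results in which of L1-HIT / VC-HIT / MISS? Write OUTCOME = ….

OUTCOME = MISS

#0 0x1c1→b56/s0 MISS; vc=[]
#1 0x14b→b41/s1 MISS; vc=[]
#2 0x18f→b49/s1 MISS; vc=[41]
#3 0x189→b49/s1 L1-HIT; vc=[41]
#4 0x14f→b41/s1 VC-HIT; vc=[49]
#5 0x166→b44/s4 MISS; vc=[49]
#6 0x10b→b33/s1 MISS; vc=[49,41]
#7 0x41→b8/s0 MISS; vc=[49,41,56]
#8 0x166→b44/s4 L1-HIT; vc=[49,41,56]
#9 0x1ef→b61/s5 MISS; vc=[49,41,56]
#10 0x149→b41/s1 VC-HIT; vc=[49,33,56]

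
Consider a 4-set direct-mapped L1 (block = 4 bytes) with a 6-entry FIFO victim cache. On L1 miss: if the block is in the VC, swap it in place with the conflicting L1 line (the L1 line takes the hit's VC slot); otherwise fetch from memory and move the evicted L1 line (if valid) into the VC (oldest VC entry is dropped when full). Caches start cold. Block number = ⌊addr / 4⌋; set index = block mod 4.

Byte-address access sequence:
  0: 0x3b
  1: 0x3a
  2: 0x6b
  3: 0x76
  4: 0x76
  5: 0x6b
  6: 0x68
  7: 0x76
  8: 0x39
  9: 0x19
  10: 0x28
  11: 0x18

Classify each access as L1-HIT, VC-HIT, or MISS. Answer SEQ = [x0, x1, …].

SEQ = [MISS, L1-HIT, MISS, MISS, L1-HIT, L1-HIT, L1-HIT, L1-HIT, VC-HIT, MISS, MISS, VC-HIT]

#0 0x3b→b14/s2 MISS; vc=[]
#1 0x3a→b14/s2 L1-HIT; vc=[]
#2 0x6b→b26/s2 MISS; vc=[14]
#3 0x76→b29/s1 MISS; vc=[14]
#4 0x76→b29/s1 L1-HIT; vc=[14]
#5 0x6b→b26/s2 L1-HIT; vc=[14]
#6 0x68→b26/s2 L1-HIT; vc=[14]
#7 0x76→b29/s1 L1-HIT; vc=[14]
#8 0x39→b14/s2 VC-HIT; vc=[26]
#9 0x19→b6/s2 MISS; vc=[26,14]
#10 0x28→b10/s2 MISS; vc=[26,14,6]
#11 0x18→b6/s2 VC-HIT; vc=[26,14,10]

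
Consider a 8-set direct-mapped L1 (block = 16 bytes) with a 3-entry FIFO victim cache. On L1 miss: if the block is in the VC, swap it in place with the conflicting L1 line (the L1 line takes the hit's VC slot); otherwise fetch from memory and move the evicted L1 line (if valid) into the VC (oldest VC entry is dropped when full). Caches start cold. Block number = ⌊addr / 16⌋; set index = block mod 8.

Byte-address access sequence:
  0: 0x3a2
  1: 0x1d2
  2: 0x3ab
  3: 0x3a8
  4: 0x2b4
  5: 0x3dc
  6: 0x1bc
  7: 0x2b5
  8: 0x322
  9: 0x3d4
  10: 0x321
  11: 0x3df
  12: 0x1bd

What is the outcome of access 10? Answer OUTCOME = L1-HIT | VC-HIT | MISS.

OUTCOME = L1-HIT

#0 0x3a2→b58/s2 MISS; vc=[]
#1 0x1d2→b29/s5 MISS; vc=[]
#2 0x3ab→b58/s2 L1-HIT; vc=[]
#3 0x3a8→b58/s2 L1-HIT; vc=[]
#4 0x2b4→b43/s3 MISS; vc=[]
#5 0x3dc→b61/s5 MISS; vc=[29]
#6 0x1bc→b27/s3 MISS; vc=[29,43]
#7 0x2b5→b43/s3 VC-HIT; vc=[29,27]
#8 0x322→b50/s2 MISS; vc=[29,27,58]
#9 0x3d4→b61/s5 L1-HIT; vc=[29,27,58]
#10 0x321→b50/s2 L1-HIT; vc=[29,27,58]
#11 0x3df→b61/s5 L1-HIT; vc=[29,27,58]
#12 0x1bd→b27/s3 VC-HIT; vc=[29,43,58]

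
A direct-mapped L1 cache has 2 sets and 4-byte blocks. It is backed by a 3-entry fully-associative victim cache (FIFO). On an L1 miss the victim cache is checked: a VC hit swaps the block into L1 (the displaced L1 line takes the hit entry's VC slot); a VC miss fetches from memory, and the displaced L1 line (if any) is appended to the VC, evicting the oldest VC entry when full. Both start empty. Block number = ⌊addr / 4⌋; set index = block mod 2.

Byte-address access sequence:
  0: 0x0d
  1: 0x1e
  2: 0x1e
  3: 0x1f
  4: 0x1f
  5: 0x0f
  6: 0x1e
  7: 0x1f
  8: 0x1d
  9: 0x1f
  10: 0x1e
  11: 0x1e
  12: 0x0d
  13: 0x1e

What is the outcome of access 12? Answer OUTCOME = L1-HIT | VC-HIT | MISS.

#0 0xd→b3/s1 MISS; vc=[]
#1 0x1e→b7/s1 MISS; vc=[3]
#2 0x1e→b7/s1 L1-HIT; vc=[3]
#3 0x1f→b7/s1 L1-HIT; vc=[3]
#4 0x1f→b7/s1 L1-HIT; vc=[3]
#5 0xf→b3/s1 VC-HIT; vc=[7]
#6 0x1e→b7/s1 VC-HIT; vc=[3]
#7 0x1f→b7/s1 L1-HIT; vc=[3]
#8 0x1d→b7/s1 L1-HIT; vc=[3]
#9 0x1f→b7/s1 L1-HIT; vc=[3]
#10 0x1e→b7/s1 L1-HIT; vc=[3]
#11 0x1e→b7/s1 L1-HIT; vc=[3]
#12 0xd→b3/s1 VC-HIT; vc=[7]
#13 0x1e→b7/s1 VC-HIT; vc=[3]

OUTCOME = VC-HIT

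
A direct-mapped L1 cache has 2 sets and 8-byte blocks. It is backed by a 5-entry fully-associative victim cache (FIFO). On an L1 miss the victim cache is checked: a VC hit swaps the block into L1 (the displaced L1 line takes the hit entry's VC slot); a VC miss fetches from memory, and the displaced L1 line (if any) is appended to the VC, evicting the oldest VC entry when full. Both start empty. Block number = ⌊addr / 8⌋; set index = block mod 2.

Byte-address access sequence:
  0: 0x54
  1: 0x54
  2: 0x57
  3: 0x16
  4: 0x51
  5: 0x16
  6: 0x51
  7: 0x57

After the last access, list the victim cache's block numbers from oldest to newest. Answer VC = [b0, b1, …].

#0 0x54→b10/s0 MISS; vc=[]
#1 0x54→b10/s0 L1-HIT; vc=[]
#2 0x57→b10/s0 L1-HIT; vc=[]
#3 0x16→b2/s0 MISS; vc=[10]
#4 0x51→b10/s0 VC-HIT; vc=[2]
#5 0x16→b2/s0 VC-HIT; vc=[10]
#6 0x51→b10/s0 VC-HIT; vc=[2]
#7 0x57→b10/s0 L1-HIT; vc=[2]

VC = [2]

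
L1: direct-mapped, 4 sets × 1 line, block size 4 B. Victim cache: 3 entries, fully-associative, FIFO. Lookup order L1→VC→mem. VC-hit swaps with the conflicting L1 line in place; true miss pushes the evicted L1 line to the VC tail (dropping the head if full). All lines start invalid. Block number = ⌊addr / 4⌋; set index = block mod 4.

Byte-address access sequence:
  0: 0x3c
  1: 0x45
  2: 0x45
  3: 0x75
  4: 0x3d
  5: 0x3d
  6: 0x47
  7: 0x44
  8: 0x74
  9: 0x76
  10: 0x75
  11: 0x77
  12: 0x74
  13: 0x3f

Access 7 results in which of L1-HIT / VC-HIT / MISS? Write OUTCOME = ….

OUTCOME = L1-HIT

0: 0x3c (blk 15, set 3) → MISS  vc=[]
1: 0x45 (blk 17, set 1) → MISS  vc=[]
2: 0x45 (blk 17, set 1) → L1-HIT  vc=[]
3: 0x75 (blk 29, set 1) → MISS  vc=[17]
4: 0x3d (blk 15, set 3) → L1-HIT  vc=[17]
5: 0x3d (blk 15, set 3) → L1-HIT  vc=[17]
6: 0x47 (blk 17, set 1) → VC-HIT  vc=[29]
7: 0x44 (blk 17, set 1) → L1-HIT  vc=[29]
8: 0x74 (blk 29, set 1) → VC-HIT  vc=[17]
9: 0x76 (blk 29, set 1) → L1-HIT  vc=[17]
10: 0x75 (blk 29, set 1) → L1-HIT  vc=[17]
11: 0x77 (blk 29, set 1) → L1-HIT  vc=[17]
12: 0x74 (blk 29, set 1) → L1-HIT  vc=[17]
13: 0x3f (blk 15, set 3) → L1-HIT  vc=[17]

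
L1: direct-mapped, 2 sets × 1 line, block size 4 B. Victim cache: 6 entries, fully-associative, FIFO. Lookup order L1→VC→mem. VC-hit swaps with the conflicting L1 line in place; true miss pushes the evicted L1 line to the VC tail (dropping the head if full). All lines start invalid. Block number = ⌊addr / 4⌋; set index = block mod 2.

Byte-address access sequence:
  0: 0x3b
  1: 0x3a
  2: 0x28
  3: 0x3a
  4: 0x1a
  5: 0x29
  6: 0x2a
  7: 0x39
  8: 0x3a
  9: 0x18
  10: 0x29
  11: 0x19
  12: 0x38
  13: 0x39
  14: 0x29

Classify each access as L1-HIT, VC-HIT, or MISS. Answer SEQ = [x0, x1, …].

SEQ = [MISS, L1-HIT, MISS, VC-HIT, MISS, VC-HIT, L1-HIT, VC-HIT, L1-HIT, VC-HIT, VC-HIT, VC-HIT, VC-HIT, L1-HIT, VC-HIT]

#0 0x3b→b14/s0 MISS; vc=[]
#1 0x3a→b14/s0 L1-HIT; vc=[]
#2 0x28→b10/s0 MISS; vc=[14]
#3 0x3a→b14/s0 VC-HIT; vc=[10]
#4 0x1a→b6/s0 MISS; vc=[10,14]
#5 0x29→b10/s0 VC-HIT; vc=[6,14]
#6 0x2a→b10/s0 L1-HIT; vc=[6,14]
#7 0x39→b14/s0 VC-HIT; vc=[6,10]
#8 0x3a→b14/s0 L1-HIT; vc=[6,10]
#9 0x18→b6/s0 VC-HIT; vc=[14,10]
#10 0x29→b10/s0 VC-HIT; vc=[14,6]
#11 0x19→b6/s0 VC-HIT; vc=[14,10]
#12 0x38→b14/s0 VC-HIT; vc=[6,10]
#13 0x39→b14/s0 L1-HIT; vc=[6,10]
#14 0x29→b10/s0 VC-HIT; vc=[6,14]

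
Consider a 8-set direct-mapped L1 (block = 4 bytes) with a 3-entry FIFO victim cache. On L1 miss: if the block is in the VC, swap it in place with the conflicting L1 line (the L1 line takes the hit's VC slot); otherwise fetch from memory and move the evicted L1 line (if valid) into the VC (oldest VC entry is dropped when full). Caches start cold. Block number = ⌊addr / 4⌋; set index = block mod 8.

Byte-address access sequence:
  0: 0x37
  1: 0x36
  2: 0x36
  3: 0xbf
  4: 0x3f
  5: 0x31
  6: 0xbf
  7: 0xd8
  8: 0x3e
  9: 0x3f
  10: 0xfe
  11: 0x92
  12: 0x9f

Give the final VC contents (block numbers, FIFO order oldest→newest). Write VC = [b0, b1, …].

0: 0x37 (blk 13, set 5) → MISS  vc=[]
1: 0x36 (blk 13, set 5) → L1-HIT  vc=[]
2: 0x36 (blk 13, set 5) → L1-HIT  vc=[]
3: 0xbf (blk 47, set 7) → MISS  vc=[]
4: 0x3f (blk 15, set 7) → MISS  vc=[47]
5: 0x31 (blk 12, set 4) → MISS  vc=[47]
6: 0xbf (blk 47, set 7) → VC-HIT  vc=[15]
7: 0xd8 (blk 54, set 6) → MISS  vc=[15]
8: 0x3e (blk 15, set 7) → VC-HIT  vc=[47]
9: 0x3f (blk 15, set 7) → L1-HIT  vc=[47]
10: 0xfe (blk 63, set 7) → MISS  vc=[47, 15]
11: 0x92 (blk 36, set 4) → MISS  vc=[47, 15, 12]
12: 0x9f (blk 39, set 7) → MISS  vc=[15, 12, 63]

VC = [15, 12, 63]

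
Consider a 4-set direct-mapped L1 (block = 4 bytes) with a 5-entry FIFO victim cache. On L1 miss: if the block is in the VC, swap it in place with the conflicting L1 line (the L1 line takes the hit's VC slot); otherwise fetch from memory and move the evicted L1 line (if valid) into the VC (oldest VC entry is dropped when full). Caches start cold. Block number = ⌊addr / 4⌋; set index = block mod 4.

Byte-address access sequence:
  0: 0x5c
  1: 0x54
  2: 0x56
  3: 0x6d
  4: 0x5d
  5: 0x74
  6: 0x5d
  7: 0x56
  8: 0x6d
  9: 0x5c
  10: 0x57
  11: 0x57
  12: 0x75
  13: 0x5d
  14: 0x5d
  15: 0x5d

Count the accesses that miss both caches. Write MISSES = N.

MISSES = 4

  [0] addr=0x5c blk=23 s=3: MISS | VC []
  [1] addr=0x54 blk=21 s=1: MISS | VC []
  [2] addr=0x56 blk=21 s=1: L1-HIT | VC []
  [3] addr=0x6d blk=27 s=3: MISS | VC [23]
  [4] addr=0x5d blk=23 s=3: VC-HIT | VC [27]
  [5] addr=0x74 blk=29 s=1: MISS | VC [27, 21]
  [6] addr=0x5d blk=23 s=3: L1-HIT | VC [27, 21]
  [7] addr=0x56 blk=21 s=1: VC-HIT | VC [27, 29]
  [8] addr=0x6d blk=27 s=3: VC-HIT | VC [23, 29]
  [9] addr=0x5c blk=23 s=3: VC-HIT | VC [27, 29]
  [10] addr=0x57 blk=21 s=1: L1-HIT | VC [27, 29]
  [11] addr=0x57 blk=21 s=1: L1-HIT | VC [27, 29]
  [12] addr=0x75 blk=29 s=1: VC-HIT | VC [27, 21]
  [13] addr=0x5d blk=23 s=3: L1-HIT | VC [27, 21]
  [14] addr=0x5d blk=23 s=3: L1-HIT | VC [27, 21]
  [15] addr=0x5d blk=23 s=3: L1-HIT | VC [27, 21]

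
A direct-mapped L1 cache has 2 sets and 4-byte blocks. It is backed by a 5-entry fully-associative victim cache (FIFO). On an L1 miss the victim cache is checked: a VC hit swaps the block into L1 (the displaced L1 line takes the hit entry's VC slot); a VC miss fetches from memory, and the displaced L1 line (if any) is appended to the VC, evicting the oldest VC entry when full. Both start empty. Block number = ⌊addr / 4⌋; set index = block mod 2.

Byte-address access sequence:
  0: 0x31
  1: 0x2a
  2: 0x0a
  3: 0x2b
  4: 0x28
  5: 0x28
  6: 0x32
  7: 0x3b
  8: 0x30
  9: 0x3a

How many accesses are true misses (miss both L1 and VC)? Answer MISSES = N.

MISSES = 4

#0 0x31→b12/s0 MISS; vc=[]
#1 0x2a→b10/s0 MISS; vc=[12]
#2 0xa→b2/s0 MISS; vc=[12,10]
#3 0x2b→b10/s0 VC-HIT; vc=[12,2]
#4 0x28→b10/s0 L1-HIT; vc=[12,2]
#5 0x28→b10/s0 L1-HIT; vc=[12,2]
#6 0x32→b12/s0 VC-HIT; vc=[10,2]
#7 0x3b→b14/s0 MISS; vc=[10,2,12]
#8 0x30→b12/s0 VC-HIT; vc=[10,2,14]
#9 0x3a→b14/s0 VC-HIT; vc=[10,2,12]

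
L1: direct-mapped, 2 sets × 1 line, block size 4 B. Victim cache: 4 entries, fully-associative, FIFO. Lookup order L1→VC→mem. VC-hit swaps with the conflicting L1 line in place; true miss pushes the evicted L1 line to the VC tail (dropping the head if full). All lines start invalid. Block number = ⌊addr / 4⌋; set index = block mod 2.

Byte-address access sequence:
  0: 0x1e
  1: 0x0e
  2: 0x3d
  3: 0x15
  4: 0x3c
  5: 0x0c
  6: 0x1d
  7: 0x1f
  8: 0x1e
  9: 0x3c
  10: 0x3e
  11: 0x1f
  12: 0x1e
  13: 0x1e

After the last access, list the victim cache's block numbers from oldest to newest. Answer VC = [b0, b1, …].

0: 0x1e (blk 7, set 1) → MISS  vc=[]
1: 0xe (blk 3, set 1) → MISS  vc=[7]
2: 0x3d (blk 15, set 1) → MISS  vc=[7, 3]
3: 0x15 (blk 5, set 1) → MISS  vc=[7, 3, 15]
4: 0x3c (blk 15, set 1) → VC-HIT  vc=[7, 3, 5]
5: 0xc (blk 3, set 1) → VC-HIT  vc=[7, 15, 5]
6: 0x1d (blk 7, set 1) → VC-HIT  vc=[3, 15, 5]
7: 0x1f (blk 7, set 1) → L1-HIT  vc=[3, 15, 5]
8: 0x1e (blk 7, set 1) → L1-HIT  vc=[3, 15, 5]
9: 0x3c (blk 15, set 1) → VC-HIT  vc=[3, 7, 5]
10: 0x3e (blk 15, set 1) → L1-HIT  vc=[3, 7, 5]
11: 0x1f (blk 7, set 1) → VC-HIT  vc=[3, 15, 5]
12: 0x1e (blk 7, set 1) → L1-HIT  vc=[3, 15, 5]
13: 0x1e (blk 7, set 1) → L1-HIT  vc=[3, 15, 5]

VC = [3, 15, 5]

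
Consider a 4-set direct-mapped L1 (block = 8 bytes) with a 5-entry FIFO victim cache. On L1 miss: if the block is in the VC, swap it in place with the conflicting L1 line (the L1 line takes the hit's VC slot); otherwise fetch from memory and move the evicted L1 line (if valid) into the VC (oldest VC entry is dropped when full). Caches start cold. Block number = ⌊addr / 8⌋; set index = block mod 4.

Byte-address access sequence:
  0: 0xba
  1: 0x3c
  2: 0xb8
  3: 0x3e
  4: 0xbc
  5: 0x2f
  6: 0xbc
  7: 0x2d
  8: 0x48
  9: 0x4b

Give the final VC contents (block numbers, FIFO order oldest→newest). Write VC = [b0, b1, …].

  [0] addr=0xba blk=23 s=3: MISS | VC []
  [1] addr=0x3c blk=7 s=3: MISS | VC [23]
  [2] addr=0xb8 blk=23 s=3: VC-HIT | VC [7]
  [3] addr=0x3e blk=7 s=3: VC-HIT | VC [23]
  [4] addr=0xbc blk=23 s=3: VC-HIT | VC [7]
  [5] addr=0x2f blk=5 s=1: MISS | VC [7]
  [6] addr=0xbc blk=23 s=3: L1-HIT | VC [7]
  [7] addr=0x2d blk=5 s=1: L1-HIT | VC [7]
  [8] addr=0x48 blk=9 s=1: MISS | VC [7, 5]
  [9] addr=0x4b blk=9 s=1: L1-HIT | VC [7, 5]

VC = [7, 5]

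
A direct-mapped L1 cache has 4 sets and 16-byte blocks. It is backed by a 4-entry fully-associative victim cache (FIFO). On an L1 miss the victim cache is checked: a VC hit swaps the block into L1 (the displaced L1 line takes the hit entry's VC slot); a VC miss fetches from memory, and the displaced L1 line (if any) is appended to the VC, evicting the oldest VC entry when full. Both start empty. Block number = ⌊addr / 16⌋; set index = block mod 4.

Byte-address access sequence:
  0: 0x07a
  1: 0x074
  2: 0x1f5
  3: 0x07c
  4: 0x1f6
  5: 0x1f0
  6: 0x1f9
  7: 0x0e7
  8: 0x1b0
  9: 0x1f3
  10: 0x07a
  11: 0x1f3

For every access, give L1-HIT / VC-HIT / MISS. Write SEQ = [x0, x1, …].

#0 0x7a→b7/s3 MISS; vc=[]
#1 0x74→b7/s3 L1-HIT; vc=[]
#2 0x1f5→b31/s3 MISS; vc=[7]
#3 0x7c→b7/s3 VC-HIT; vc=[31]
#4 0x1f6→b31/s3 VC-HIT; vc=[7]
#5 0x1f0→b31/s3 L1-HIT; vc=[7]
#6 0x1f9→b31/s3 L1-HIT; vc=[7]
#7 0xe7→b14/s2 MISS; vc=[7]
#8 0x1b0→b27/s3 MISS; vc=[7,31]
#9 0x1f3→b31/s3 VC-HIT; vc=[7,27]
#10 0x7a→b7/s3 VC-HIT; vc=[31,27]
#11 0x1f3→b31/s3 VC-HIT; vc=[7,27]

SEQ = [MISS, L1-HIT, MISS, VC-HIT, VC-HIT, L1-HIT, L1-HIT, MISS, MISS, VC-HIT, VC-HIT, VC-HIT]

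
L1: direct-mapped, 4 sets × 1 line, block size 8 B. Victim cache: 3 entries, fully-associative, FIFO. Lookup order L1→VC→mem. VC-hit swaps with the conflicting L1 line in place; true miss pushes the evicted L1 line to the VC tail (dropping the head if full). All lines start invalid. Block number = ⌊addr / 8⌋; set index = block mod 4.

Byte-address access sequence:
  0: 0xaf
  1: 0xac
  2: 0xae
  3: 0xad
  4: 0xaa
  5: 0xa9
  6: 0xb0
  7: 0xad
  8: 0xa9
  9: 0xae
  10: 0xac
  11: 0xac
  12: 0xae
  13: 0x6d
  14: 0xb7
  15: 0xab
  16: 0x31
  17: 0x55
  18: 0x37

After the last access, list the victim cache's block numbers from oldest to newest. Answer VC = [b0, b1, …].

VC = [13, 22, 10]

#0 0xaf→b21/s1 MISS; vc=[]
#1 0xac→b21/s1 L1-HIT; vc=[]
#2 0xae→b21/s1 L1-HIT; vc=[]
#3 0xad→b21/s1 L1-HIT; vc=[]
#4 0xaa→b21/s1 L1-HIT; vc=[]
#5 0xa9→b21/s1 L1-HIT; vc=[]
#6 0xb0→b22/s2 MISS; vc=[]
#7 0xad→b21/s1 L1-HIT; vc=[]
#8 0xa9→b21/s1 L1-HIT; vc=[]
#9 0xae→b21/s1 L1-HIT; vc=[]
#10 0xac→b21/s1 L1-HIT; vc=[]
#11 0xac→b21/s1 L1-HIT; vc=[]
#12 0xae→b21/s1 L1-HIT; vc=[]
#13 0x6d→b13/s1 MISS; vc=[21]
#14 0xb7→b22/s2 L1-HIT; vc=[21]
#15 0xab→b21/s1 VC-HIT; vc=[13]
#16 0x31→b6/s2 MISS; vc=[13,22]
#17 0x55→b10/s2 MISS; vc=[13,22,6]
#18 0x37→b6/s2 VC-HIT; vc=[13,22,10]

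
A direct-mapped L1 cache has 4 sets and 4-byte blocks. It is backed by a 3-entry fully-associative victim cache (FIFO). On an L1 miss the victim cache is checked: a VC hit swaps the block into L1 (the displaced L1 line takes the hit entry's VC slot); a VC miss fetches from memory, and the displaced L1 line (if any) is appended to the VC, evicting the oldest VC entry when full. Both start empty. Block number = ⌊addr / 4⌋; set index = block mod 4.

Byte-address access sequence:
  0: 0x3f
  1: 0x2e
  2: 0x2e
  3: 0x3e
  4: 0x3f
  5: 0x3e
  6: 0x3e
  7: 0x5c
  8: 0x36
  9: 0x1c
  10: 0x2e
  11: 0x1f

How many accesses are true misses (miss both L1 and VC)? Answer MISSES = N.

MISSES = 5

0: 0x3f (blk 15, set 3) → MISS  vc=[]
1: 0x2e (blk 11, set 3) → MISS  vc=[15]
2: 0x2e (blk 11, set 3) → L1-HIT  vc=[15]
3: 0x3e (blk 15, set 3) → VC-HIT  vc=[11]
4: 0x3f (blk 15, set 3) → L1-HIT  vc=[11]
5: 0x3e (blk 15, set 3) → L1-HIT  vc=[11]
6: 0x3e (blk 15, set 3) → L1-HIT  vc=[11]
7: 0x5c (blk 23, set 3) → MISS  vc=[11, 15]
8: 0x36 (blk 13, set 1) → MISS  vc=[11, 15]
9: 0x1c (blk 7, set 3) → MISS  vc=[11, 15, 23]
10: 0x2e (blk 11, set 3) → VC-HIT  vc=[7, 15, 23]
11: 0x1f (blk 7, set 3) → VC-HIT  vc=[11, 15, 23]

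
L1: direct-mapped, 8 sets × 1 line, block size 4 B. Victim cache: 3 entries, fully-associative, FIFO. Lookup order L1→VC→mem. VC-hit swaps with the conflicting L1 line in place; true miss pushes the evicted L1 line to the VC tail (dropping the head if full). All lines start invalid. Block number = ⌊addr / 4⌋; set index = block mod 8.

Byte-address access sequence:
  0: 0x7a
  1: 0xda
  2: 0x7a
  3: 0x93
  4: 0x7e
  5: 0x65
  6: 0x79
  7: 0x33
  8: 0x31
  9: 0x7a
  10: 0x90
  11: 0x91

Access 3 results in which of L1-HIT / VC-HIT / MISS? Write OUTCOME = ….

OUTCOME = MISS

#0 0x7a→b30/s6 MISS; vc=[]
#1 0xda→b54/s6 MISS; vc=[30]
#2 0x7a→b30/s6 VC-HIT; vc=[54]
#3 0x93→b36/s4 MISS; vc=[54]
#4 0x7e→b31/s7 MISS; vc=[54]
#5 0x65→b25/s1 MISS; vc=[54]
#6 0x79→b30/s6 L1-HIT; vc=[54]
#7 0x33→b12/s4 MISS; vc=[54,36]
#8 0x31→b12/s4 L1-HIT; vc=[54,36]
#9 0x7a→b30/s6 L1-HIT; vc=[54,36]
#10 0x90→b36/s4 VC-HIT; vc=[54,12]
#11 0x91→b36/s4 L1-HIT; vc=[54,12]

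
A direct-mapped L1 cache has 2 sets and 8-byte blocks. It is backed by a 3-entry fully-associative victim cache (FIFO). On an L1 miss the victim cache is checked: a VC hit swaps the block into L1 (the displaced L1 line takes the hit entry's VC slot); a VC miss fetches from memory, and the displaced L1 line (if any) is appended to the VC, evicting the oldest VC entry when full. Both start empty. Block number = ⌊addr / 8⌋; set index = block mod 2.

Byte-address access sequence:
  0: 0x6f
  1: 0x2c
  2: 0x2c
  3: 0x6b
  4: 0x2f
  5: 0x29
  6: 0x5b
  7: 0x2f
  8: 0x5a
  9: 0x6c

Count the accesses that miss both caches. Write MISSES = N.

MISSES = 3

  [0] addr=0x6f blk=13 s=1: MISS | VC []
  [1] addr=0x2c blk=5 s=1: MISS | VC [13]
  [2] addr=0x2c blk=5 s=1: L1-HIT | VC [13]
  [3] addr=0x6b blk=13 s=1: VC-HIT | VC [5]
  [4] addr=0x2f blk=5 s=1: VC-HIT | VC [13]
  [5] addr=0x29 blk=5 s=1: L1-HIT | VC [13]
  [6] addr=0x5b blk=11 s=1: MISS | VC [13, 5]
  [7] addr=0x2f blk=5 s=1: VC-HIT | VC [13, 11]
  [8] addr=0x5a blk=11 s=1: VC-HIT | VC [13, 5]
  [9] addr=0x6c blk=13 s=1: VC-HIT | VC [11, 5]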